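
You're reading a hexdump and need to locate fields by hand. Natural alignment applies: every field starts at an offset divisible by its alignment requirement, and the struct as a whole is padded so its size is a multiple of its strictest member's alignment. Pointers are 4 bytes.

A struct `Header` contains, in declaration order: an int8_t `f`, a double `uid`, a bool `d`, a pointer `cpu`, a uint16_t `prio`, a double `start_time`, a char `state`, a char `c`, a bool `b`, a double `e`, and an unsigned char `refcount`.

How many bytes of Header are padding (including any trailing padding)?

28

@0: f [1B, align 1] → 1
+7 pad (align 8)
@8: uid [8B, align 8] → 16
@16: d [1B, align 1] → 17
+3 pad (align 4)
@20: cpu [4B, align 4] → 24
@24: prio [2B, align 2] → 26
+6 pad (align 8)
@32: start_time [8B, align 8] → 40
@40: state [1B, align 1] → 41
@41: c [1B, align 1] → 42
@42: b [1B, align 1] → 43
+5 pad (align 8)
@48: e [8B, align 8] → 56
@56: refcount [1B, align 1] → 57
+7 tail pad (align 8)
size 64, align 8
data bytes 36, size 64 → padding 28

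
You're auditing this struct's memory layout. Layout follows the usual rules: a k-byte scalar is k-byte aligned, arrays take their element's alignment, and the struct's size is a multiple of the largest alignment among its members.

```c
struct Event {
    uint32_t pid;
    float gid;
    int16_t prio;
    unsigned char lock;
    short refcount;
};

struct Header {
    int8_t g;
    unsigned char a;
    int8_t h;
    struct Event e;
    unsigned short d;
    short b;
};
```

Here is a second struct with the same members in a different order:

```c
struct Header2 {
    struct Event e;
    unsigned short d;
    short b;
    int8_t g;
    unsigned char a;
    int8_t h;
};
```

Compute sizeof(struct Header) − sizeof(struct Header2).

0

Event: pid at 0 (size 4, align 4) → ends 4; gid at 4 (size 4, align 4) → ends 8; prio at 8 (size 2, align 2) → ends 10; lock at 10 (size 1, align 1) → ends 11; pad 1 to align 2 for refcount; refcount at 12 (size 2, align 2) → ends 14; tail pad 2 to reach multiple of 4; total 16 bytes, alignment 4
g at 0 (size 1, align 1) → ends 1
a at 1 (size 1, align 1) → ends 2
h at 2 (size 1, align 1) → ends 3
pad 1 to align 4 for e
e at 4 (size 16, align 4) → ends 20
d at 20 (size 2, align 2) → ends 22
b at 22 (size 2, align 2) → ends 24
total 24 bytes, alignment 4
— Header2 —
e at 0 (size 16, align 4) → ends 16
d at 16 (size 2, align 2) → ends 18
b at 18 (size 2, align 2) → ends 20
g at 20 (size 1, align 1) → ends 21
a at 21 (size 1, align 1) → ends 22
h at 22 (size 1, align 1) → ends 23
tail pad 1 to reach multiple of 4
total 24 bytes, alignment 4
24 − 24 = 0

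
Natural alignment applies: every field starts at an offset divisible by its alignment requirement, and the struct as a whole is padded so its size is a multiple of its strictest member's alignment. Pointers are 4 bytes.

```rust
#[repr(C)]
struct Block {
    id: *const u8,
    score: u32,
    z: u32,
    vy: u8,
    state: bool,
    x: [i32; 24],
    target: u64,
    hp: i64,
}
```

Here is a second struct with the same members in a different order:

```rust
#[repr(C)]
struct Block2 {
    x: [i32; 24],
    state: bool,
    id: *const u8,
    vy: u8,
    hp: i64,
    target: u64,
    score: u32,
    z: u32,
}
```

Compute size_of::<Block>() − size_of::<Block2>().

-8

0..4  id  (4B, 4-aligned)
4..8  score  (4B, 4-aligned)
8..12  z  (4B, 4-aligned)
12..13  vy  (1B, 1-aligned)
13..14  state  (1B, 1-aligned)
14..16  -- padding (2B)
16..112  x  (96B, 4-aligned)
112..120  target  (8B, 8-aligned)
120..128  hp  (8B, 8-aligned)
sizeof = 128, alignof = 8
— Block2 —
0..96  x  (96B, 4-aligned)
96..97  state  (1B, 1-aligned)
97..100  -- padding (3B)
100..104  id  (4B, 4-aligned)
104..105  vy  (1B, 1-aligned)
105..112  -- padding (7B)
112..120  hp  (8B, 8-aligned)
120..128  target  (8B, 8-aligned)
128..132  score  (4B, 4-aligned)
132..136  z  (4B, 4-aligned)
sizeof = 136, alignof = 8
128 − 136 = -8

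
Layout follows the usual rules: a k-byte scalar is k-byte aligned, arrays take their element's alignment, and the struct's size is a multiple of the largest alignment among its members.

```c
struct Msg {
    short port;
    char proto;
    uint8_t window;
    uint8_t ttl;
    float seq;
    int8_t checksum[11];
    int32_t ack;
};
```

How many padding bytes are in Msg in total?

4

port at 0 (size 2, align 2) → ends 2
proto at 2 (size 1, align 1) → ends 3
window at 3 (size 1, align 1) → ends 4
ttl at 4 (size 1, align 1) → ends 5
pad 3 to align 4 for seq
seq at 8 (size 4, align 4) → ends 12
checksum at 12 (size 11, align 1) → ends 23
pad 1 to align 4 for ack
ack at 24 (size 4, align 4) → ends 28
total 28 bytes, alignment 4
data bytes 24, size 28 → padding 4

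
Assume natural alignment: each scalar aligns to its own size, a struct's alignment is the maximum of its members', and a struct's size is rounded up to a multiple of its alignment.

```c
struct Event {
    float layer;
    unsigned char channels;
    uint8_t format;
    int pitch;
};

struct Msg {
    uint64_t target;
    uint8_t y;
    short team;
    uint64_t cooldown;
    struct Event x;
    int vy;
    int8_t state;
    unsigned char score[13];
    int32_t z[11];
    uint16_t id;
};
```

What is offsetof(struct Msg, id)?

Event: layer at 0 (size 4, align 4) → ends 4; channels at 4 (size 1, align 1) → ends 5; format at 5 (size 1, align 1) → ends 6; pad 2 to align 4 for pitch; pitch at 8 (size 4, align 4) → ends 12; total 12 bytes, alignment 4
target at 0 (size 8, align 8) → ends 8
y at 8 (size 1, align 1) → ends 9
pad 1 to align 2 for team
team at 10 (size 2, align 2) → ends 12
pad 4 to align 8 for cooldown
cooldown at 16 (size 8, align 8) → ends 24
x at 24 (size 12, align 4) → ends 36
vy at 36 (size 4, align 4) → ends 40
state at 40 (size 1, align 1) → ends 41
score at 41 (size 13, align 1) → ends 54
pad 2 to align 4 for z
z at 56 (size 44, align 4) → ends 100
id at 100 (size 2, align 2) → ends 102

100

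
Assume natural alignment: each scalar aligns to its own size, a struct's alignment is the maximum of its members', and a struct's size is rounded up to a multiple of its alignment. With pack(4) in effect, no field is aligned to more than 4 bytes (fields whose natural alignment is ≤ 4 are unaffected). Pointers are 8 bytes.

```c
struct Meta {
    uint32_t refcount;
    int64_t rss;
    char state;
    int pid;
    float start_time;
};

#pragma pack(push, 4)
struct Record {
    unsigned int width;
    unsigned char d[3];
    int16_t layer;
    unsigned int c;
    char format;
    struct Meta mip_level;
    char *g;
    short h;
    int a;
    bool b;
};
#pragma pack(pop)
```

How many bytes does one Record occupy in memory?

72

Meta: @0: refcount [4B, align 4] → 4; +4 pad (align 8); @8: rss [8B, align 8] → 16; @16: state [1B, align 1] → 17; +3 pad (align 4); @20: pid [4B, align 4] → 24; @24: start_time [4B, align 4] → 28; +4 tail pad (align 8); size 32, align 8
@0: width [4B, align 4] → 4
@4: d [3B, align 1] → 7
+1 pad (align 2)
@8: layer [2B, align 2] → 10
+2 pad (align 4)
@12: c [4B, align 4] → 16
@16: format [1B, align 1] → 17
+3 pad (align 4)
@20: mip_level [32B, align 4] → 52
@52: g [8B, align 4] → 60
@60: h [2B, align 2] → 62
+2 pad (align 4)
@64: a [4B, align 4] → 68
@68: b [1B, align 1] → 69
+3 tail pad (align 4)
size 72, align 4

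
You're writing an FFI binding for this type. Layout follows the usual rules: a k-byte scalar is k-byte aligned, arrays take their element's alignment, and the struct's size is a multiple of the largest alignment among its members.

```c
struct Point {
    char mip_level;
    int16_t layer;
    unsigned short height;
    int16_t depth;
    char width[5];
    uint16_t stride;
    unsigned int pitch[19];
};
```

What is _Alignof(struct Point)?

4

member alignments: mip_level=1, layer=2, height=2, depth=2, width=1, stride=2, pitch=4
max = 4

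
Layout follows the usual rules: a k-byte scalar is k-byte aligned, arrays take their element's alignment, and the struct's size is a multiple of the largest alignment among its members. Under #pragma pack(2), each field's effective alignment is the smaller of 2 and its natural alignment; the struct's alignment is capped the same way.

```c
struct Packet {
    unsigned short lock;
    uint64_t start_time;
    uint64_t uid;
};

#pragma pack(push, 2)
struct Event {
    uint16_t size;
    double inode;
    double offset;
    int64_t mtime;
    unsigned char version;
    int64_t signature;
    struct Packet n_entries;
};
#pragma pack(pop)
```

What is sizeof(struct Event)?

Packet: 0..2  lock  (2B, 2-aligned); 2..8  -- padding (6B); 8..16  start_time  (8B, 8-aligned); 16..24  uid  (8B, 8-aligned); sizeof = 24, alignof = 8
0..2  size  (2B, 2-aligned)
2..10  inode  (8B, 2-aligned)
10..18  offset  (8B, 2-aligned)
18..26  mtime  (8B, 2-aligned)
26..27  version  (1B, 1-aligned)
27..28  -- padding (1B)
28..36  signature  (8B, 2-aligned)
36..60  n_entries  (24B, 2-aligned)
sizeof = 60, alignof = 2

60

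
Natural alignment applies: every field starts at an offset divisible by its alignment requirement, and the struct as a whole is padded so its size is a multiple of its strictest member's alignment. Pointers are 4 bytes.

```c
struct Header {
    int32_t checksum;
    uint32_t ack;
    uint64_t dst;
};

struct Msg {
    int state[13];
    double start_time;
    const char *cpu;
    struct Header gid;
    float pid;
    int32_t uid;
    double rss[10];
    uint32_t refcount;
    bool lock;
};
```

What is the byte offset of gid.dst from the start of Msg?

80

Header: checksum at 0 (size 4, align 4) → ends 4; ack at 4 (size 4, align 4) → ends 8; dst at 8 (size 8, align 8) → ends 16; total 16 bytes, alignment 8
state at 0 (size 52, align 4) → ends 52
pad 4 to align 8 for start_time
start_time at 56 (size 8, align 8) → ends 64
cpu at 64 (size 4, align 4) → ends 68
pad 4 to align 8 for gid
gid at 72 (size 16, align 8) → ends 88
within Header: dst at 8
72 + 8 = 80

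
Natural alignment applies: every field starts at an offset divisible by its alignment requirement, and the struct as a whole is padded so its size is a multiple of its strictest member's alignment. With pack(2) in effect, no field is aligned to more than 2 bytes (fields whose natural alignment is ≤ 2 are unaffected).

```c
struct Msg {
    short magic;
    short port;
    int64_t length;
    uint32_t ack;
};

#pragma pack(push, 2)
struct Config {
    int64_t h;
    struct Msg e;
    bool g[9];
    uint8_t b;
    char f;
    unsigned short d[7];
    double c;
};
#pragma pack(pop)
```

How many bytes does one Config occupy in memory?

66 bytes

Msg: magic at 0 (size 2, align 2) → ends 2; port at 2 (size 2, align 2) → ends 4; pad 4 to align 8 for length; length at 8 (size 8, align 8) → ends 16; ack at 16 (size 4, align 4) → ends 20; tail pad 4 to reach multiple of 8; total 24 bytes, alignment 8
h at 0 (size 8, align 2) → ends 8
e at 8 (size 24, align 2) → ends 32
g at 32 (size 9, align 1) → ends 41
b at 41 (size 1, align 1) → ends 42
f at 42 (size 1, align 1) → ends 43
pad 1 to align 2 for d
d at 44 (size 14, align 2) → ends 58
c at 58 (size 8, align 2) → ends 66
total 66 bytes, alignment 2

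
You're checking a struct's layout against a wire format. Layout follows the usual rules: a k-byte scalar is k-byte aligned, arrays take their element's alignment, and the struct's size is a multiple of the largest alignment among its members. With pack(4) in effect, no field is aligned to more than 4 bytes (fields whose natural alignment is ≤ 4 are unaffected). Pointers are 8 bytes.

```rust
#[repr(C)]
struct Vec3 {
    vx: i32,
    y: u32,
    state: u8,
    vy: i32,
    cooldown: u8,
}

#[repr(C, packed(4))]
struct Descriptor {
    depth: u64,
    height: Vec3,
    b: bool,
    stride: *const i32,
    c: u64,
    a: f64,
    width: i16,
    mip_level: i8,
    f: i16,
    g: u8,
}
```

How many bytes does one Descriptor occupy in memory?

Vec3: @0: vx [4B, align 4] → 4; @4: y [4B, align 4] → 8; @8: state [1B, align 1] → 9; +3 pad (align 4); @12: vy [4B, align 4] → 16; @16: cooldown [1B, align 1] → 17; +3 tail pad (align 4); size 20, align 4
@0: depth [8B, align 4] → 8
@8: height [20B, align 4] → 28
@28: b [1B, align 1] → 29
+3 pad (align 4)
@32: stride [8B, align 4] → 40
@40: c [8B, align 4] → 48
@48: a [8B, align 4] → 56
@56: width [2B, align 2] → 58
@58: mip_level [1B, align 1] → 59
+1 pad (align 2)
@60: f [2B, align 2] → 62
@62: g [1B, align 1] → 63
+1 tail pad (align 4)
size 64, align 4

64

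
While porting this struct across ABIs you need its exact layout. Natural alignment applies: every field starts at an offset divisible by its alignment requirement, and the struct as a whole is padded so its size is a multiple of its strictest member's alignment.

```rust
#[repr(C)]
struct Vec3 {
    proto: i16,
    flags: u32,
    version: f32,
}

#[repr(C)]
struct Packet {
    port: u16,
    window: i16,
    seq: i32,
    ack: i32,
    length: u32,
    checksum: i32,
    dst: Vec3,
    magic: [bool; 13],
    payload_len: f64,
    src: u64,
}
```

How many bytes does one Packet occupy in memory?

Vec3: proto at 0 (size 2, align 2) → ends 2; pad 2 to align 4 for flags; flags at 4 (size 4, align 4) → ends 8; version at 8 (size 4, align 4) → ends 12; total 12 bytes, alignment 4
port at 0 (size 2, align 2) → ends 2
window at 2 (size 2, align 2) → ends 4
seq at 4 (size 4, align 4) → ends 8
ack at 8 (size 4, align 4) → ends 12
length at 12 (size 4, align 4) → ends 16
checksum at 16 (size 4, align 4) → ends 20
dst at 20 (size 12, align 4) → ends 32
magic at 32 (size 13, align 1) → ends 45
pad 3 to align 8 for payload_len
payload_len at 48 (size 8, align 8) → ends 56
src at 56 (size 8, align 8) → ends 64
total 64 bytes, alignment 8

64 bytes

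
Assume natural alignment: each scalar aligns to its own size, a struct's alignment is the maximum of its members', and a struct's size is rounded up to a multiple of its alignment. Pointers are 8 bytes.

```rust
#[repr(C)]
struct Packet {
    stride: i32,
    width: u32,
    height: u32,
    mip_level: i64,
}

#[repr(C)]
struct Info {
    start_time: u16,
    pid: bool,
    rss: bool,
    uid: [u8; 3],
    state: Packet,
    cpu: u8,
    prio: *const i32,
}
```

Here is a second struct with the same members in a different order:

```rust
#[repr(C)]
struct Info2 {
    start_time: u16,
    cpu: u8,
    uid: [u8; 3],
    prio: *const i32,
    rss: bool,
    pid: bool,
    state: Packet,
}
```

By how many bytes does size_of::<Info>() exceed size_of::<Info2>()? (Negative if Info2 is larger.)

Packet: @0: stride [4B, align 4] → 4; @4: width [4B, align 4] → 8; @8: height [4B, align 4] → 12; +4 pad (align 8); @16: mip_level [8B, align 8] → 24; size 24, align 8
@0: start_time [2B, align 2] → 2
@2: pid [1B, align 1] → 3
@3: rss [1B, align 1] → 4
@4: uid [3B, align 1] → 7
+1 pad (align 8)
@8: state [24B, align 8] → 32
@32: cpu [1B, align 1] → 33
+7 pad (align 8)
@40: prio [8B, align 8] → 48
size 48, align 8
— Info2 —
@0: start_time [2B, align 2] → 2
@2: cpu [1B, align 1] → 3
@3: uid [3B, align 1] → 6
+2 pad (align 8)
@8: prio [8B, align 8] → 16
@16: rss [1B, align 1] → 17
@17: pid [1B, align 1] → 18
+6 pad (align 8)
@24: state [24B, align 8] → 48
size 48, align 8
48 − 48 = 0

0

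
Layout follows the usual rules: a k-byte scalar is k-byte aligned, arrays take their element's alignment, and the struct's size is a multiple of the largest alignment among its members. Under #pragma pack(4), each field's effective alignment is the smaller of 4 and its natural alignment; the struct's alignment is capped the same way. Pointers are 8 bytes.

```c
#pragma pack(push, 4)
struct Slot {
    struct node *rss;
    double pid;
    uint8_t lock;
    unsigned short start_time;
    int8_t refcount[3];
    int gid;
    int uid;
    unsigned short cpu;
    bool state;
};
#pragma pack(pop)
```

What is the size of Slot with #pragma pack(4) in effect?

rss at 0 (size 8, align 4) → ends 8
pid at 8 (size 8, align 4) → ends 16
lock at 16 (size 1, align 1) → ends 17
pad 1 to align 2 for start_time
start_time at 18 (size 2, align 2) → ends 20
refcount at 20 (size 3, align 1) → ends 23
pad 1 to align 4 for gid
gid at 24 (size 4, align 4) → ends 28
uid at 28 (size 4, align 4) → ends 32
cpu at 32 (size 2, align 2) → ends 34
state at 34 (size 1, align 1) → ends 35
tail pad 1 to reach multiple of 4
total 36 bytes, alignment 4

36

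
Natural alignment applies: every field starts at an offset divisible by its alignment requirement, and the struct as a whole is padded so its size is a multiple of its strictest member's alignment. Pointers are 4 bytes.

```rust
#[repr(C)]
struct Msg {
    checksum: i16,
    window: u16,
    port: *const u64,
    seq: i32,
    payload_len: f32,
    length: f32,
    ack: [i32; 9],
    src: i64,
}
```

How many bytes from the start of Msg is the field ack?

@0: checksum [2B, align 2] → 2
@2: window [2B, align 2] → 4
@4: port [4B, align 4] → 8
@8: seq [4B, align 4] → 12
@12: payload_len [4B, align 4] → 16
@16: length [4B, align 4] → 20
@20: ack [36B, align 4] → 56

20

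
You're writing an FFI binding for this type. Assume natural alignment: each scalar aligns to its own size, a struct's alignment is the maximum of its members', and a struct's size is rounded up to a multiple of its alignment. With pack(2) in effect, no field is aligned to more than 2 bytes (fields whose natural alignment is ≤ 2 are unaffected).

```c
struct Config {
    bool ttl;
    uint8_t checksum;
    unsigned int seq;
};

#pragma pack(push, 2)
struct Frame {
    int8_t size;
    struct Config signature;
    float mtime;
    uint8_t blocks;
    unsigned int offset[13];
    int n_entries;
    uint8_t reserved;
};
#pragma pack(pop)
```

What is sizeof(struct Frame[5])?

Config: 0..1  ttl  (1B, 1-aligned); 1..2  checksum  (1B, 1-aligned); 2..4  -- padding (2B); 4..8  seq  (4B, 4-aligned); sizeof = 8, alignof = 4
0..1  size  (1B, 1-aligned)
1..2  -- padding (1B)
2..10  signature  (8B, 2-aligned)
10..14  mtime  (4B, 2-aligned)
14..15  blocks  (1B, 1-aligned)
15..16  -- padding (1B)
16..68  offset  (52B, 2-aligned)
68..72  n_entries  (4B, 2-aligned)
72..73  reserved  (1B, 1-aligned)
73..74  -- tail padding (1B)
sizeof = 74, alignof = 2
array of 5: 5 × 74 = 370

370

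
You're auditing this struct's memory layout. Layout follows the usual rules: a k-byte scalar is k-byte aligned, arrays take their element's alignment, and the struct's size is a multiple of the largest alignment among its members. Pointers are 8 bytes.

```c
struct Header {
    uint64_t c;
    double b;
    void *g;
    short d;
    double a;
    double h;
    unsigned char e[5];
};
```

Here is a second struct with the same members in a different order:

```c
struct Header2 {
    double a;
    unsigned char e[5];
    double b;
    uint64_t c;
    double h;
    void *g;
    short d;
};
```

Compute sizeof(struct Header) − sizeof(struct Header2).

0

@0: c [8B, align 8] → 8
@8: b [8B, align 8] → 16
@16: g [8B, align 8] → 24
@24: d [2B, align 2] → 26
+6 pad (align 8)
@32: a [8B, align 8] → 40
@40: h [8B, align 8] → 48
@48: e [5B, align 1] → 53
+3 tail pad (align 8)
size 56, align 8
— Header2 —
@0: a [8B, align 8] → 8
@8: e [5B, align 1] → 13
+3 pad (align 8)
@16: b [8B, align 8] → 24
@24: c [8B, align 8] → 32
@32: h [8B, align 8] → 40
@40: g [8B, align 8] → 48
@48: d [2B, align 2] → 50
+6 tail pad (align 8)
size 56, align 8
56 − 56 = 0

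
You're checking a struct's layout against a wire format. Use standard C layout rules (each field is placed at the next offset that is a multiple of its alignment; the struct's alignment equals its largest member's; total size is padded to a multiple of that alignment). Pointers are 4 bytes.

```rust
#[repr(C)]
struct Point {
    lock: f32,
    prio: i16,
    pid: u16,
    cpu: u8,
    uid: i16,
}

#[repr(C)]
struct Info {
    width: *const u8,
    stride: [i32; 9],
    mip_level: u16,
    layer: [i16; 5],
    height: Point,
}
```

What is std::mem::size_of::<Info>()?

64

Point: lock at 0 (size 4, align 4) → ends 4; prio at 4 (size 2, align 2) → ends 6; pid at 6 (size 2, align 2) → ends 8; cpu at 8 (size 1, align 1) → ends 9; pad 1 to align 2 for uid; uid at 10 (size 2, align 2) → ends 12; total 12 bytes, alignment 4
width at 0 (size 4, align 4) → ends 4
stride at 4 (size 36, align 4) → ends 40
mip_level at 40 (size 2, align 2) → ends 42
layer at 42 (size 10, align 2) → ends 52
height at 52 (size 12, align 4) → ends 64
total 64 bytes, alignment 4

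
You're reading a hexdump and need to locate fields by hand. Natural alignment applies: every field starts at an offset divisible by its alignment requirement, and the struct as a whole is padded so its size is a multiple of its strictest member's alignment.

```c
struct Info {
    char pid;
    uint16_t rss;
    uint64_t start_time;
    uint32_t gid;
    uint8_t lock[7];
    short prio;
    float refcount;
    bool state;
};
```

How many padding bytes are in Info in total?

@0: pid [1B, align 1] → 1
+1 pad (align 2)
@2: rss [2B, align 2] → 4
+4 pad (align 8)
@8: start_time [8B, align 8] → 16
@16: gid [4B, align 4] → 20
@20: lock [7B, align 1] → 27
+1 pad (align 2)
@28: prio [2B, align 2] → 30
+2 pad (align 4)
@32: refcount [4B, align 4] → 36
@36: state [1B, align 1] → 37
+3 tail pad (align 8)
size 40, align 8
data bytes 29, size 40 → padding 11

11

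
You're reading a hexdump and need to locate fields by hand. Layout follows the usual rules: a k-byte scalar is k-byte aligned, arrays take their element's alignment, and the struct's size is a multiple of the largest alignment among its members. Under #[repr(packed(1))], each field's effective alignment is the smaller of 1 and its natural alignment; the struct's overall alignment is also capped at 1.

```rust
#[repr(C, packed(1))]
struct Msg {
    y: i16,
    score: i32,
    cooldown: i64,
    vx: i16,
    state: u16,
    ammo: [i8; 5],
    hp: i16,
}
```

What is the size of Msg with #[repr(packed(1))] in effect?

25

0..2  y  (2B, 1-aligned)
2..6  score  (4B, 1-aligned)
6..14  cooldown  (8B, 1-aligned)
14..16  vx  (2B, 1-aligned)
16..18  state  (2B, 1-aligned)
18..23  ammo  (5B, 1-aligned)
23..25  hp  (2B, 1-aligned)
sizeof = 25, alignof = 1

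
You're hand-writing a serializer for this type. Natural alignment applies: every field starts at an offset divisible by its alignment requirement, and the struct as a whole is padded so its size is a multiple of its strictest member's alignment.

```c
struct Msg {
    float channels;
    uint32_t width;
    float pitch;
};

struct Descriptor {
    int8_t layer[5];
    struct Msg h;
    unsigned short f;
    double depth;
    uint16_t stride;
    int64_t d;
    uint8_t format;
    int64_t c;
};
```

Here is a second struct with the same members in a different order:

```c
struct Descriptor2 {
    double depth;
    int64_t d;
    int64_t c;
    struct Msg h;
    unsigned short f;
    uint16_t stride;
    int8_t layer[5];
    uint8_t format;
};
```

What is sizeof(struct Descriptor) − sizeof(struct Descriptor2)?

Msg: channels at 0 (size 4, align 4) → ends 4; width at 4 (size 4, align 4) → ends 8; pitch at 8 (size 4, align 4) → ends 12; total 12 bytes, alignment 4
layer at 0 (size 5, align 1) → ends 5
pad 3 to align 4 for h
h at 8 (size 12, align 4) → ends 20
f at 20 (size 2, align 2) → ends 22
pad 2 to align 8 for depth
depth at 24 (size 8, align 8) → ends 32
stride at 32 (size 2, align 2) → ends 34
pad 6 to align 8 for d
d at 40 (size 8, align 8) → ends 48
format at 48 (size 1, align 1) → ends 49
pad 7 to align 8 for c
c at 56 (size 8, align 8) → ends 64
total 64 bytes, alignment 8
— Descriptor2 —
depth at 0 (size 8, align 8) → ends 8
d at 8 (size 8, align 8) → ends 16
c at 16 (size 8, align 8) → ends 24
h at 24 (size 12, align 4) → ends 36
f at 36 (size 2, align 2) → ends 38
stride at 38 (size 2, align 2) → ends 40
layer at 40 (size 5, align 1) → ends 45
format at 45 (size 1, align 1) → ends 46
tail pad 2 to reach multiple of 8
total 48 bytes, alignment 8
64 − 48 = 16

16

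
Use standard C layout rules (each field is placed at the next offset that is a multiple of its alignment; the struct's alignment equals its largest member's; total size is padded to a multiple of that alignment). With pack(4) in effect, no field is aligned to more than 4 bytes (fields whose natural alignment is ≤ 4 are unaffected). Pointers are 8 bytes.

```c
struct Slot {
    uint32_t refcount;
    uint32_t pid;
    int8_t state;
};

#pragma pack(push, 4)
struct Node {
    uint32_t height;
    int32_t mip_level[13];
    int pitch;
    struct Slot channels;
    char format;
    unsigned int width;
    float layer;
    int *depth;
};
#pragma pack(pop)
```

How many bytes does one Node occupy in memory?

Slot: refcount at 0 (size 4, align 4) → ends 4; pid at 4 (size 4, align 4) → ends 8; state at 8 (size 1, align 1) → ends 9; tail pad 3 to reach multiple of 4; total 12 bytes, alignment 4
height at 0 (size 4, align 4) → ends 4
mip_level at 4 (size 52, align 4) → ends 56
pitch at 56 (size 4, align 4) → ends 60
channels at 60 (size 12, align 4) → ends 72
format at 72 (size 1, align 1) → ends 73
pad 3 to align 4 for width
width at 76 (size 4, align 4) → ends 80
layer at 80 (size 4, align 4) → ends 84
depth at 84 (size 8, align 4) → ends 92
total 92 bytes, alignment 4

92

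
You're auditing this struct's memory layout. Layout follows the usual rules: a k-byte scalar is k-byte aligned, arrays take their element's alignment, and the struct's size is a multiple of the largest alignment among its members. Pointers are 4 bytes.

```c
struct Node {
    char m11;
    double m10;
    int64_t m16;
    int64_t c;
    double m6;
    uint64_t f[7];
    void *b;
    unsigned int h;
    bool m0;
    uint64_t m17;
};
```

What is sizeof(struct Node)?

@0: m11 [1B, align 1] → 1
+7 pad (align 8)
@8: m10 [8B, align 8] → 16
@16: m16 [8B, align 8] → 24
@24: c [8B, align 8] → 32
@32: m6 [8B, align 8] → 40
@40: f [56B, align 8] → 96
@96: b [4B, align 4] → 100
@100: h [4B, align 4] → 104
@104: m0 [1B, align 1] → 105
+7 pad (align 8)
@112: m17 [8B, align 8] → 120
size 120, align 8

120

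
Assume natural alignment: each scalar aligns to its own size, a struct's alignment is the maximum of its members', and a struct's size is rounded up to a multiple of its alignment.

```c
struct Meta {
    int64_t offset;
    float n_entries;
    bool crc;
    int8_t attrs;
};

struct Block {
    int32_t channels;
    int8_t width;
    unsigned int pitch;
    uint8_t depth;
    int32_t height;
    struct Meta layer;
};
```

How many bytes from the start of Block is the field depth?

Meta: 0..8  offset  (8B, 8-aligned); 8..12  n_entries  (4B, 4-aligned); 12..13  crc  (1B, 1-aligned); 13..14  attrs  (1B, 1-aligned); 14..16  -- tail padding (2B); sizeof = 16, alignof = 8
0..4  channels  (4B, 4-aligned)
4..5  width  (1B, 1-aligned)
5..8  -- padding (3B)
8..12  pitch  (4B, 4-aligned)
12..13  depth  (1B, 1-aligned)

12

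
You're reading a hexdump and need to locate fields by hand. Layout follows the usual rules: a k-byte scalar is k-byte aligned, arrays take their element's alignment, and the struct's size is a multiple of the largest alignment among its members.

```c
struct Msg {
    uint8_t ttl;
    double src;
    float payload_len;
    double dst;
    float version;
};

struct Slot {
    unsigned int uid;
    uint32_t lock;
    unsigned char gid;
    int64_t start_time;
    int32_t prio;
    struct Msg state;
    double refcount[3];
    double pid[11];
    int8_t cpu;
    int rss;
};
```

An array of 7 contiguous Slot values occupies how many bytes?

Msg: @0: ttl [1B, align 1] → 1; +7 pad (align 8); @8: src [8B, align 8] → 16; @16: payload_len [4B, align 4] → 20; +4 pad (align 8); @24: dst [8B, align 8] → 32; @32: version [4B, align 4] → 36; +4 tail pad (align 8); size 40, align 8
@0: uid [4B, align 4] → 4
@4: lock [4B, align 4] → 8
@8: gid [1B, align 1] → 9
+7 pad (align 8)
@16: start_time [8B, align 8] → 24
@24: prio [4B, align 4] → 28
+4 pad (align 8)
@32: state [40B, align 8] → 72
@72: refcount [24B, align 8] → 96
@96: pid [88B, align 8] → 184
@184: cpu [1B, align 1] → 185
+3 pad (align 4)
@188: rss [4B, align 4] → 192
size 192, align 8
array of 7: 7 × 192 = 1344

1344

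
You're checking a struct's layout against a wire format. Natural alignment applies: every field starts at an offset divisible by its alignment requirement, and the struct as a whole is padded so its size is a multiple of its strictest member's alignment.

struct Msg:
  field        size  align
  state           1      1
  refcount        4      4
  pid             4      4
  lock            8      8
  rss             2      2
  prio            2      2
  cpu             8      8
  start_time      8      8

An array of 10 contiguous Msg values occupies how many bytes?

480

@0: state [1B, align 1] → 1
+3 pad (align 4)
@4: refcount [4B, align 4] → 8
@8: pid [4B, align 4] → 12
+4 pad (align 8)
@16: lock [8B, align 8] → 24
@24: rss [2B, align 2] → 26
@26: prio [2B, align 2] → 28
+4 pad (align 8)
@32: cpu [8B, align 8] → 40
@40: start_time [8B, align 8] → 48
size 48, align 8
array of 10: 10 × 48 = 480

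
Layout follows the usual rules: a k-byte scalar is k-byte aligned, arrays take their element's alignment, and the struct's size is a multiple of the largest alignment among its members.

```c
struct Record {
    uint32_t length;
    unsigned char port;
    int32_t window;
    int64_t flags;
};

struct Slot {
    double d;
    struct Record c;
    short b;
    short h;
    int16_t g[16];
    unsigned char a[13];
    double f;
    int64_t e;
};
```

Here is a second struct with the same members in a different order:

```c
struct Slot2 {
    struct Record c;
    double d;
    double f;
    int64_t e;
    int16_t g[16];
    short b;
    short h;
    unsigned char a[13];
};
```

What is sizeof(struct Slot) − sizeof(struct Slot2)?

0

Record: length at 0 (size 4, align 4) → ends 4; port at 4 (size 1, align 1) → ends 5; pad 3 to align 4 for window; window at 8 (size 4, align 4) → ends 12; pad 4 to align 8 for flags; flags at 16 (size 8, align 8) → ends 24; total 24 bytes, alignment 8
d at 0 (size 8, align 8) → ends 8
c at 8 (size 24, align 8) → ends 32
b at 32 (size 2, align 2) → ends 34
h at 34 (size 2, align 2) → ends 36
g at 36 (size 32, align 2) → ends 68
a at 68 (size 13, align 1) → ends 81
pad 7 to align 8 for f
f at 88 (size 8, align 8) → ends 96
e at 96 (size 8, align 8) → ends 104
total 104 bytes, alignment 8
— Slot2 —
c at 0 (size 24, align 8) → ends 24
d at 24 (size 8, align 8) → ends 32
f at 32 (size 8, align 8) → ends 40
e at 40 (size 8, align 8) → ends 48
g at 48 (size 32, align 2) → ends 80
b at 80 (size 2, align 2) → ends 82
h at 82 (size 2, align 2) → ends 84
a at 84 (size 13, align 1) → ends 97
tail pad 7 to reach multiple of 8
total 104 bytes, alignment 8
104 − 104 = 0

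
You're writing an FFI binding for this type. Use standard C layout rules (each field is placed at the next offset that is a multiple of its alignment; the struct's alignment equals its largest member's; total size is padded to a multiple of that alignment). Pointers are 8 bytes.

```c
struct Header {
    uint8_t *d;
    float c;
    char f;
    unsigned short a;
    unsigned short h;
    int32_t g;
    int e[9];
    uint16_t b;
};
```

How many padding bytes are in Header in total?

5

0..8  d  (8B, 8-aligned)
8..12  c  (4B, 4-aligned)
12..13  f  (1B, 1-aligned)
13..14  -- padding (1B)
14..16  a  (2B, 2-aligned)
16..18  h  (2B, 2-aligned)
18..20  -- padding (2B)
20..24  g  (4B, 4-aligned)
24..60  e  (36B, 4-aligned)
60..62  b  (2B, 2-aligned)
62..64  -- tail padding (2B)
sizeof = 64, alignof = 8
data bytes 59, size 64 → padding 5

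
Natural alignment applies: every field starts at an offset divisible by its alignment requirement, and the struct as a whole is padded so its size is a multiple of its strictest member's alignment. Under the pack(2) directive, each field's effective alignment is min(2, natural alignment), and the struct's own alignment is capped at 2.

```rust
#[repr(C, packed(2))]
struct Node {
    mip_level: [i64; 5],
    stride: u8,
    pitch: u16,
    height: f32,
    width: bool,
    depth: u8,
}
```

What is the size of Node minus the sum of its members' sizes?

mip_level at 0 (size 40, align 2) → ends 40
stride at 40 (size 1, align 1) → ends 41
pad 1 to align 2 for pitch
pitch at 42 (size 2, align 2) → ends 44
height at 44 (size 4, align 2) → ends 48
width at 48 (size 1, align 1) → ends 49
depth at 49 (size 1, align 1) → ends 50
total 50 bytes, alignment 2
data bytes 49, size 50 → padding 1

1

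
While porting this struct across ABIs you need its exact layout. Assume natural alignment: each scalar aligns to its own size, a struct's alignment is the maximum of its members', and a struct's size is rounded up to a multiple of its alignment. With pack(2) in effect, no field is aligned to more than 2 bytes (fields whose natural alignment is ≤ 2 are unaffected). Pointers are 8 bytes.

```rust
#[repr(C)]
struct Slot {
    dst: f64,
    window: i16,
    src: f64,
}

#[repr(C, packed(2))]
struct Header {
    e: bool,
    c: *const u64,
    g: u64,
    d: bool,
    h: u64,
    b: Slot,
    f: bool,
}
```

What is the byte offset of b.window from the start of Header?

36

Slot: @0: dst [8B, align 8] → 8; @8: window [2B, align 2] → 10; +6 pad (align 8); @16: src [8B, align 8] → 24; size 24, align 8
@0: e [1B, align 1] → 1
+1 pad (align 2)
@2: c [8B, align 2] → 10
@10: g [8B, align 2] → 18
@18: d [1B, align 1] → 19
+1 pad (align 2)
@20: h [8B, align 2] → 28
@28: b [24B, align 2] → 52
within Slot: window at 8
28 + 8 = 36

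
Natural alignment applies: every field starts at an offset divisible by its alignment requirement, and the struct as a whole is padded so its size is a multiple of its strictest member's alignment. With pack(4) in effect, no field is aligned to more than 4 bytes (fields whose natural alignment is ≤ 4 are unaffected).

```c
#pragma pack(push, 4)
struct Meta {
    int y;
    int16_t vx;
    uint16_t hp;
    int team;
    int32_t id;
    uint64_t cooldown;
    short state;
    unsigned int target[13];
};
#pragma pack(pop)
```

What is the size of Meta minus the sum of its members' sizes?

y at 0 (size 4, align 4) → ends 4
vx at 4 (size 2, align 2) → ends 6
hp at 6 (size 2, align 2) → ends 8
team at 8 (size 4, align 4) → ends 12
id at 12 (size 4, align 4) → ends 16
cooldown at 16 (size 8, align 4) → ends 24
state at 24 (size 2, align 2) → ends 26
pad 2 to align 4 for target
target at 28 (size 52, align 4) → ends 80
total 80 bytes, alignment 4
data bytes 78, size 80 → padding 2

2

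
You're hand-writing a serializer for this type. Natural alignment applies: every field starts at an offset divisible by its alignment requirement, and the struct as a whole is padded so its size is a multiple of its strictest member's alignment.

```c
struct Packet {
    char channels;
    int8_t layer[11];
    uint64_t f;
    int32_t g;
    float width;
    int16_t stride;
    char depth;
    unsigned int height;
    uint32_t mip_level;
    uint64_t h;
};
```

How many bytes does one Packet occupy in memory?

56

0..1  channels  (1B, 1-aligned)
1..12  layer  (11B, 1-aligned)
12..16  -- padding (4B)
16..24  f  (8B, 8-aligned)
24..28  g  (4B, 4-aligned)
28..32  width  (4B, 4-aligned)
32..34  stride  (2B, 2-aligned)
34..35  depth  (1B, 1-aligned)
35..36  -- padding (1B)
36..40  height  (4B, 4-aligned)
40..44  mip_level  (4B, 4-aligned)
44..48  -- padding (4B)
48..56  h  (8B, 8-aligned)
sizeof = 56, alignof = 8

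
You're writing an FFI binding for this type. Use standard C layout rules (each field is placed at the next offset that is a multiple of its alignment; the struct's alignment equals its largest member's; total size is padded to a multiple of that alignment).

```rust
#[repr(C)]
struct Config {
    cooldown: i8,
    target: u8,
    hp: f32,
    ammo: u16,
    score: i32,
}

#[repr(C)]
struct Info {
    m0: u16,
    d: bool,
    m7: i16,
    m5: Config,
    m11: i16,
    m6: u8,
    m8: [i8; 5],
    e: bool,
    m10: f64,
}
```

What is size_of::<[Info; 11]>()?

Config: cooldown at 0 (size 1, align 1) → ends 1; target at 1 (size 1, align 1) → ends 2; pad 2 to align 4 for hp; hp at 4 (size 4, align 4) → ends 8; ammo at 8 (size 2, align 2) → ends 10; pad 2 to align 4 for score; score at 12 (size 4, align 4) → ends 16; total 16 bytes, alignment 4
m0 at 0 (size 2, align 2) → ends 2
d at 2 (size 1, align 1) → ends 3
pad 1 to align 2 for m7
m7 at 4 (size 2, align 2) → ends 6
pad 2 to align 4 for m5
m5 at 8 (size 16, align 4) → ends 24
m11 at 24 (size 2, align 2) → ends 26
m6 at 26 (size 1, align 1) → ends 27
m8 at 27 (size 5, align 1) → ends 32
e at 32 (size 1, align 1) → ends 33
pad 7 to align 8 for m10
m10 at 40 (size 8, align 8) → ends 48
total 48 bytes, alignment 8
array of 11: 11 × 48 = 528

528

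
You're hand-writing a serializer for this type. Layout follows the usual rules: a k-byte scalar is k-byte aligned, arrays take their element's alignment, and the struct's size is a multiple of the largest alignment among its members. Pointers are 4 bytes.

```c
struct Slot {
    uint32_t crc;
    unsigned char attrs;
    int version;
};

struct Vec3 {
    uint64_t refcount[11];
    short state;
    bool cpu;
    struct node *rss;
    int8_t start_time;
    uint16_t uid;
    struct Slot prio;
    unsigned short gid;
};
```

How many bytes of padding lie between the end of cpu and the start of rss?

1

Slot: 0..4  crc  (4B, 4-aligned); 4..5  attrs  (1B, 1-aligned); 5..8  -- padding (3B); 8..12  version  (4B, 4-aligned); sizeof = 12, alignof = 4
0..88  refcount  (88B, 8-aligned)
88..90  state  (2B, 2-aligned)
90..91  cpu  (1B, 1-aligned)
91..92  -- padding (1B)
92..96  rss  (4B, 4-aligned)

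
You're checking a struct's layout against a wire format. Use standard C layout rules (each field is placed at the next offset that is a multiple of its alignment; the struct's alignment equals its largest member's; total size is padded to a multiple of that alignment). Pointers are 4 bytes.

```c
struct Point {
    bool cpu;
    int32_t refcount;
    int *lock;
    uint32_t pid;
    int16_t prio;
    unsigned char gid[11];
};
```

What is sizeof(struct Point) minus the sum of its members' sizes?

0..1  cpu  (1B, 1-aligned)
1..4  -- padding (3B)
4..8  refcount  (4B, 4-aligned)
8..12  lock  (4B, 4-aligned)
12..16  pid  (4B, 4-aligned)
16..18  prio  (2B, 2-aligned)
18..29  gid  (11B, 1-aligned)
29..32  -- tail padding (3B)
sizeof = 32, alignof = 4
data bytes 26, size 32 → padding 6

6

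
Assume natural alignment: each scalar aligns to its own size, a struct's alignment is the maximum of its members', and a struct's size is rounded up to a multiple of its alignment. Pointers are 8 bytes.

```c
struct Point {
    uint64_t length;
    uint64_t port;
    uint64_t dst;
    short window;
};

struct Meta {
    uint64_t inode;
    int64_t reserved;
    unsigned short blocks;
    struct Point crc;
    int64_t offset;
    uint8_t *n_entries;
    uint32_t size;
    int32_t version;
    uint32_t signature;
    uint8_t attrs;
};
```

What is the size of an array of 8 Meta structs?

704

Point: length at 0 (size 8, align 8) → ends 8; port at 8 (size 8, align 8) → ends 16; dst at 16 (size 8, align 8) → ends 24; window at 24 (size 2, align 2) → ends 26; tail pad 6 to reach multiple of 8; total 32 bytes, alignment 8
inode at 0 (size 8, align 8) → ends 8
reserved at 8 (size 8, align 8) → ends 16
blocks at 16 (size 2, align 2) → ends 18
pad 6 to align 8 for crc
crc at 24 (size 32, align 8) → ends 56
offset at 56 (size 8, align 8) → ends 64
n_entries at 64 (size 8, align 8) → ends 72
size at 72 (size 4, align 4) → ends 76
version at 76 (size 4, align 4) → ends 80
signature at 80 (size 4, align 4) → ends 84
attrs at 84 (size 1, align 1) → ends 85
tail pad 3 to reach multiple of 8
total 88 bytes, alignment 8
array of 8: 8 × 88 = 704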